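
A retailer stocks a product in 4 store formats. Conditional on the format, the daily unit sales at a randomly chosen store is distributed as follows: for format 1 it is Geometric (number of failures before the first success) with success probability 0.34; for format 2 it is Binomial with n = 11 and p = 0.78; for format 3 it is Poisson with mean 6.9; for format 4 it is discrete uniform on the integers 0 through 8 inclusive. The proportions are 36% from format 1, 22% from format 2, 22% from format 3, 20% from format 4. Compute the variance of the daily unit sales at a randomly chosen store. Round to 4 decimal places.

12.4949

Per component, 1: μ=1.94118, E[X²]=9.47751; 2: μ=8.58, E[X²]=75.504; 3: μ=6.9, E[X²]=54.51; 4: μ=4, E[X²]=22.6667.
E[X] = 0.36·1.94118 + 0.22·8.58 + 0.22·6.9 + 0.2·4 = 4.90442.
E[X²] = 0.36·9.47751 + 0.22·75.504 + 0.22·54.51 + 0.2·22.6667 = 36.5483.
Var(X) = E[X²] − (E[X])² = 36.5483 − 24.0534 = 12.4949.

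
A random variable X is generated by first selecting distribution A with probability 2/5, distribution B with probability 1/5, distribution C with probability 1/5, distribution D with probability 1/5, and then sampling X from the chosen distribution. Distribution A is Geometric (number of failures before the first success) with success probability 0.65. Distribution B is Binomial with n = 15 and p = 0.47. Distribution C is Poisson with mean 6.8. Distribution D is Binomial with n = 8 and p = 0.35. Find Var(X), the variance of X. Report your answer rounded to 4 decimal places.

11.1054

Per component, A: μ=0.538462, E[X²]=1.11834; B: μ=7.05, E[X²]=53.439; C: μ=6.8, E[X²]=53.04; D: μ=2.8, E[X²]=9.66.
E[X] = 0.4·0.538462 + 0.2·7.05 + 0.2·6.8 + 0.2·2.8 = 3.54538.
E[X²] = 0.4·1.11834 + 0.2·53.439 + 0.2·53.04 + 0.2·9.66 = 23.6751.
Var(X) = E[X²] − (E[X])² = 23.6751 − 12.5698 = 11.1054.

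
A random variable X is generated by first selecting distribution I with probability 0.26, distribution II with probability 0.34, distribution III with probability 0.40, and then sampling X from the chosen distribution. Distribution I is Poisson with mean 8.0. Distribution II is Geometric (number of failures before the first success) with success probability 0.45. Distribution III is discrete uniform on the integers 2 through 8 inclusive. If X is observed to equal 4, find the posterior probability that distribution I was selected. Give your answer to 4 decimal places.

0.1730

Likelihoods P(X=4 | ·): I: 0.0572523; II: 0.0411778; III: 0.142857.
Posterior ∝ prior × likelihood. Numerator for I: 0.26·0.0572523 = 0.0148856.
Normalizing constant: 0.26·0.0572523 + 0.34·0.0411778 + 0.4·0.142857 = 0.0860289.
P(I | observation) = 0.0148856 / 0.0860289 = 0.17303.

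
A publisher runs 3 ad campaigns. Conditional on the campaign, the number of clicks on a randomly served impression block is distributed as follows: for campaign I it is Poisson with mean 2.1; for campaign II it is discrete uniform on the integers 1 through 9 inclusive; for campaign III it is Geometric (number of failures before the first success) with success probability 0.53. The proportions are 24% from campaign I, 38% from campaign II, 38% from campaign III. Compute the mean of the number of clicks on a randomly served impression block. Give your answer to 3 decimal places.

Component means — I: 2.1; II: 5; III: 0.886792.
E[X] = 0.24·2.1 + 0.38·5 + 0.38·0.886792 = 2.74098.

2.741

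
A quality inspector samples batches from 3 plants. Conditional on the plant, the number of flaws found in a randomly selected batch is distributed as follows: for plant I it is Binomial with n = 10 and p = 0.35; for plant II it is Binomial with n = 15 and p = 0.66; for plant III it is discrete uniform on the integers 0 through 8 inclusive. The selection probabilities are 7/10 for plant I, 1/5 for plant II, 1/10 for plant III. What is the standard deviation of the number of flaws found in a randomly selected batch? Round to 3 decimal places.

Per component, I: μ=3.5, E[X²]=14.525; II: μ=9.9, E[X²]=101.376; III: μ=4, E[X²]=22.6667.
E[X] = 0.7·3.5 + 0.2·9.9 + 0.1·4 = 4.83.
E[X²] = 0.7·14.525 + 0.2·101.376 + 0.1·22.6667 = 32.7094.
Var(X) = E[X²] − (E[X])² = 32.7094 − 23.3289 = 9.38047.
SD(X) = √9.38047 = 3.06275.

3.063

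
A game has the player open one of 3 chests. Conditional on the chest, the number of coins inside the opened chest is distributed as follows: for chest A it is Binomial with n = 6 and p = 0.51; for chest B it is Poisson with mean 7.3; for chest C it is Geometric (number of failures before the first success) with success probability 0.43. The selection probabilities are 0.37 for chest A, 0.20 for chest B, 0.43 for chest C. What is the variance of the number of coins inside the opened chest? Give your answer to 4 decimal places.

8.2190

Per component, A: μ=3.06, E[X²]=10.863; B: μ=7.3, E[X²]=60.59; C: μ=1.32558, E[X²]=4.83991.
E[X] = 0.37·3.06 + 0.2·7.3 + 0.43·1.32558 = 3.1622.
E[X²] = 0.37·10.863 + 0.2·60.59 + 0.43·4.83991 = 18.2185.
Var(X) = E[X²] − (E[X])² = 18.2185 − 9.99951 = 8.21896.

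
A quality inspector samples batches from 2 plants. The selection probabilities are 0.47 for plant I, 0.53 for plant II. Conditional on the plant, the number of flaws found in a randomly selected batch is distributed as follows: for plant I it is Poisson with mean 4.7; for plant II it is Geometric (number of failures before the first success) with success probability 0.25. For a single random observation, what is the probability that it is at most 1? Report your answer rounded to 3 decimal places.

0.256

Conditional on each plant, P(X ≤ 1): I: 0.0518431; II: 0.4375.
By total probability, P(X ≤ 1) = 0.47·0.0518431 + 0.53·0.4375 = 0.256241.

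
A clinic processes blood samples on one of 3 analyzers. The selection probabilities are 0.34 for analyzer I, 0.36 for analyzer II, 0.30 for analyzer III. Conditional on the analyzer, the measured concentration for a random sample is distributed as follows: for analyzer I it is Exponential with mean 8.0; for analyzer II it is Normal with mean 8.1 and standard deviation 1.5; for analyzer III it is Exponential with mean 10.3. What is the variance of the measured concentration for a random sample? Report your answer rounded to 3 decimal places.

55.461

Per component, I: μ=8, E[X²]=128; II: μ=8.1, E[X²]=67.86; III: μ=10.3, E[X²]=212.18.
E[X] = 0.34·8 + 0.36·8.1 + 0.3·10.3 = 8.726.
E[X²] = 0.34·128 + 0.36·67.86 + 0.3·212.18 = 131.604.
Var(X) = E[X²] − (E[X])² = 131.604 − 76.1431 = 55.4605.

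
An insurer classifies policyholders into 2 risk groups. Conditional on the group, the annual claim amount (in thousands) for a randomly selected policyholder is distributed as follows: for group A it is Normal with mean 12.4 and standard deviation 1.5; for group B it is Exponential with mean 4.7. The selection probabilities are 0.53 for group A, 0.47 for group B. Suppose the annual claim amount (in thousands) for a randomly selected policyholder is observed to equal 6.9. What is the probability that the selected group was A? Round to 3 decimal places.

Likelihoods f(6.9 | ·): A: 0.00032018; B: 0.0490141.
Posterior ∝ prior × likelihood. Numerator for A: 0.53·0.00032018 = 0.000169696.
Normalizing constant: 0.53·0.00032018 + 0.47·0.0490141 = 0.0232063.
P(A | observation) = 0.000169696 / 0.0232063 = 0.00731248.

0.007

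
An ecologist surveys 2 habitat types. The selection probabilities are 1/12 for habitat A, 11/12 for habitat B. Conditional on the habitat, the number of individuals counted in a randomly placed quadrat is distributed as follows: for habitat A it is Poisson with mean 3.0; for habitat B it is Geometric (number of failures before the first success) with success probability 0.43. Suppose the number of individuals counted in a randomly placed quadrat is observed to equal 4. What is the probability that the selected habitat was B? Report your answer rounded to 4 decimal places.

0.7482

Likelihoods P(X=4 | ·): A: 0.168031; B: 0.0453908.
Posterior ∝ prior × likelihood. Numerator for B: 0.916667·0.0453908 = 0.0416082.
Normalizing constant: 0.0833333·0.168031 + 0.916667·0.0453908 = 0.0556109.
P(B | observation) = 0.0416082 / 0.0556109 = 0.748204.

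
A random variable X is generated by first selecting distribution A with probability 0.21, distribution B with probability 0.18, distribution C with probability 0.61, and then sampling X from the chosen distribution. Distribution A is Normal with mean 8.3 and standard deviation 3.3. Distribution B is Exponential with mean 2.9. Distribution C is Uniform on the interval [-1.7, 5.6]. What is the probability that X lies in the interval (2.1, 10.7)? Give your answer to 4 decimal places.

Conditional on each component, P(2.1 < X < 10.7): A: 0.736334; B: 0.459762; C: 0.479452.
By total probability, P(2.1 < X < 10.7) = 0.21·0.736334 + 0.18·0.459762 + 0.61·0.479452 = 0.529853.

0.5299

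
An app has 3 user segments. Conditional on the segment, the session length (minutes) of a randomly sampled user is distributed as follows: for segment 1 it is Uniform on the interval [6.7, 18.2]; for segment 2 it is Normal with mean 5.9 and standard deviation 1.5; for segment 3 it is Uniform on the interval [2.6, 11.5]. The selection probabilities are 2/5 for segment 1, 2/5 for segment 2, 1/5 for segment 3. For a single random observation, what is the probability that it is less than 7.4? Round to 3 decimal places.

0.469

Conditional on each segment, P(X < 7.4): 1: 0.0608696; 2: 0.841345; 3: 0.539326.
By total probability, P(X < 7.4) = 0.4·0.0608696 + 0.4·0.841345 + 0.2·0.539326 = 0.468751.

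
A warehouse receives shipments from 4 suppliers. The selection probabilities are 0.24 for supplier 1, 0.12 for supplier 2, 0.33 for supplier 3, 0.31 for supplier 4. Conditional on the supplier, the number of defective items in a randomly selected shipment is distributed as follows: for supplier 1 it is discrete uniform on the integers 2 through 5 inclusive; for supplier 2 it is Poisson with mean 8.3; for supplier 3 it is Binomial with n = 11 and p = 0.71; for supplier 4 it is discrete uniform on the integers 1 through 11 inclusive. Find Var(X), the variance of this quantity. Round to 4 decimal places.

Per component, 1: μ=3.5, E[X²]=13.5; 2: μ=8.3, E[X²]=77.19; 3: μ=7.81, E[X²]=63.261; 4: μ=6, E[X²]=46.
E[X] = 0.24·3.5 + 0.12·8.3 + 0.33·7.81 + 0.31·6 = 6.2733.
E[X²] = 0.24·13.5 + 0.12·77.19 + 0.33·63.261 + 0.31·46 = 47.6389.
Var(X) = E[X²] − (E[X])² = 47.6389 − 39.3543 = 8.28464.

8.2846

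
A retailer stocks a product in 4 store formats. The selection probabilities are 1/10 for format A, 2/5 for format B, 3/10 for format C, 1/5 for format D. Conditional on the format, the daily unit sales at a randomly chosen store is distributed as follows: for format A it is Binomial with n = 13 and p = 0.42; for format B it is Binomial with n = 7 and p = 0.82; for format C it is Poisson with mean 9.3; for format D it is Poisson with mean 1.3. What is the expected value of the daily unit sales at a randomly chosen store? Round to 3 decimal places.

5.892

Component means — A: 5.46; B: 5.74; C: 9.3; D: 1.3.
E[X] = 0.1·5.46 + 0.4·5.74 + 0.3·9.3 + 0.2·1.3 = 5.892.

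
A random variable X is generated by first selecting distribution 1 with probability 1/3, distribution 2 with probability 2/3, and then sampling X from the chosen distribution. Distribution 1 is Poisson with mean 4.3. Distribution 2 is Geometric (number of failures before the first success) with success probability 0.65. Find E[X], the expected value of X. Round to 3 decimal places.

1.792

Component means — 1: 4.3; 2: 0.538462.
E[X] = 0.333333·4.3 + 0.666667·0.538462 = 1.79231.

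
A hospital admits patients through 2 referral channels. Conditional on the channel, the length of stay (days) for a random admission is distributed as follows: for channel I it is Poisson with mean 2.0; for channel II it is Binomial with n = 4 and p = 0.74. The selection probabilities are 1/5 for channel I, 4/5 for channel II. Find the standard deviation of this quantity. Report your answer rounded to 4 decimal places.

1.0785

Per component, I: μ=2, E[X²]=6; II: μ=2.96, E[X²]=9.5312.
E[X] = 0.2·2 + 0.8·2.96 = 2.768.
E[X²] = 0.2·6 + 0.8·9.5312 = 8.82496.
Var(X) = E[X²] − (E[X])² = 8.82496 − 7.66182 = 1.16314.
SD(X) = √1.16314 = 1.07849.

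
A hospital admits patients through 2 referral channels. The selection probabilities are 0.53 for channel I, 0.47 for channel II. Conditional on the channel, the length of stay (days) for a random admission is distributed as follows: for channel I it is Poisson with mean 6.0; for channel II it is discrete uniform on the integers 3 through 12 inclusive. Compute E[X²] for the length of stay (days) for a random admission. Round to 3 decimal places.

52.575

For each component E[X²] = Var + (mean)², giving I: 42; II: 64.5.
Overall E[X²] = 0.53·42 + 0.47·64.5 = 52.575.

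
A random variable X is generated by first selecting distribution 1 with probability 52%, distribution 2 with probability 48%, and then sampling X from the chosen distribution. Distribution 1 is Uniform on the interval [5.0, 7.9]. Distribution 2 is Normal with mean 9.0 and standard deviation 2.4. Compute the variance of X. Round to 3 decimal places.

Per component, 1: μ=6.45, E[X²]=42.3033; 2: μ=9, E[X²]=86.76.
E[X] = 0.52·6.45 + 0.48·9 = 7.674.
E[X²] = 0.52·42.3033 + 0.48·86.76 = 63.6425.
Var(X) = E[X²] − (E[X])² = 63.6425 − 58.8903 = 4.75226.

4.752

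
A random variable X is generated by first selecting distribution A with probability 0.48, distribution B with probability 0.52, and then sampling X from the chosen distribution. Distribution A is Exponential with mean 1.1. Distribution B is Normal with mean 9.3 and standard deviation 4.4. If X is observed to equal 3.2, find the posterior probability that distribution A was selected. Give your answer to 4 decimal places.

Likelihoods f(3.2 | ·): A: 0.0495684; B: 0.0346816.
Posterior ∝ prior × likelihood. Numerator for A: 0.48·0.0495684 = 0.0237928.
Normalizing constant: 0.48·0.0495684 + 0.52·0.0346816 = 0.0418273.
P(A | observation) = 0.0237928 / 0.0418273 = 0.568835.

0.5688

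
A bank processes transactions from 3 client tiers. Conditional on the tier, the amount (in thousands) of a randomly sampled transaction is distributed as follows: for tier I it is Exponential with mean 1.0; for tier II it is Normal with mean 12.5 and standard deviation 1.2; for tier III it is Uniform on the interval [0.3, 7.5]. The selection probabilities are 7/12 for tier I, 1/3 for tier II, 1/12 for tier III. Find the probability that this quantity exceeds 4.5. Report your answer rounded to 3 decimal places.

0.375

Conditional on each tier, P(X > 4.5): I: 0.011109; II: 1; III: 0.416667.
By total probability, P(X > 4.5) = 0.583333·0.011109 + 0.333333·1 + 0.0833333·0.416667 = 0.374536.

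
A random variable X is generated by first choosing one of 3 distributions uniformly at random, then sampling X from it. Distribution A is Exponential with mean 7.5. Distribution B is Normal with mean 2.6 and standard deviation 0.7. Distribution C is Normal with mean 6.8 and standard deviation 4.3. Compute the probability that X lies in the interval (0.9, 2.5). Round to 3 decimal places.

0.227

Conditional on each component, P(0.9 < X < 2.5): A: 0.170389; B: 0.435622; C: 0.073638.
By total probability, P(0.9 < X < 2.5) = 0.333333·0.170389 + 0.333333·0.435622 + 0.333333·0.073638 = 0.22655.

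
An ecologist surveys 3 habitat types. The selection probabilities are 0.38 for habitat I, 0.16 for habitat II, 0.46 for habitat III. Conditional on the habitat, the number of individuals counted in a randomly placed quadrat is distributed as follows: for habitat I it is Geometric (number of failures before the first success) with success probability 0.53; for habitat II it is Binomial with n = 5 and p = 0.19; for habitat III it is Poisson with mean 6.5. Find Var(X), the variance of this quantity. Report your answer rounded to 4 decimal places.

11.5239

Per component, I: μ=0.886792, E[X²]=2.45959; II: μ=0.95, E[X²]=1.672; III: μ=6.5, E[X²]=48.75.
E[X] = 0.38·0.886792 + 0.16·0.95 + 0.46·6.5 = 3.47898.
E[X²] = 0.38·2.45959 + 0.16·1.672 + 0.46·48.75 = 23.6272.
Var(X) = E[X²] − (E[X])² = 23.6272 − 12.1033 = 11.5239.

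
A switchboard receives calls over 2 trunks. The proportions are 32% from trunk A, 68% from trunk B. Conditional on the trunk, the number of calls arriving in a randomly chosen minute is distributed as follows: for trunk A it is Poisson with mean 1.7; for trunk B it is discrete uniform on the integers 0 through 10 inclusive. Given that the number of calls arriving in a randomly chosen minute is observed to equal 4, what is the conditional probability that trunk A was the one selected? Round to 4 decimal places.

Likelihoods P(X=4 | ·): A: 0.0635746; B: 0.0909091.
Posterior ∝ prior × likelihood. Numerator for A: 0.32·0.0635746 = 0.0203439.
Normalizing constant: 0.32·0.0635746 + 0.68·0.0909091 = 0.0821621.
P(A | observation) = 0.0203439 / 0.0821621 = 0.247607.

0.2476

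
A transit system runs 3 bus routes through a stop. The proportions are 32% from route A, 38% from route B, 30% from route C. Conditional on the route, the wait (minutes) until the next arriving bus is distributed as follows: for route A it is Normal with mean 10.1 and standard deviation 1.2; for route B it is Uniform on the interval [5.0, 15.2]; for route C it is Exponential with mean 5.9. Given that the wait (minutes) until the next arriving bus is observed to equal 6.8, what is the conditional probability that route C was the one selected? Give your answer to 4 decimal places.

Likelihoods f(6.8 | ·): A: 0.00757797; B: 0.0980392; C: 0.053531.
Posterior ∝ prior × likelihood. Numerator for C: 0.3·0.053531 = 0.0160593.
Normalizing constant: 0.32·0.00757797 + 0.38·0.0980392 + 0.3·0.053531 = 0.0557391.
P(C | observation) = 0.0160593 / 0.0557391 = 0.288115.

0.2881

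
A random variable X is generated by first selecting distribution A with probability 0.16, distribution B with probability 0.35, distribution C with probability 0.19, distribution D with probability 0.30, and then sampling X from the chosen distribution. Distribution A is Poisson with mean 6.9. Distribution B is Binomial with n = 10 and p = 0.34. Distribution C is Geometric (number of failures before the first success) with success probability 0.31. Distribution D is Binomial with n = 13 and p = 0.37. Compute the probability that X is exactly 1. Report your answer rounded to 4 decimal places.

0.0757

Conditional on each component, P(X = 1): A: 0.00695372; B: 0.0807931; C: 0.2139; D: 0.0188032.
By total probability, P(X = 1) = 0.16·0.00695372 + 0.35·0.0807931 + 0.19·0.2139 + 0.3·0.0188032 = 0.0756721.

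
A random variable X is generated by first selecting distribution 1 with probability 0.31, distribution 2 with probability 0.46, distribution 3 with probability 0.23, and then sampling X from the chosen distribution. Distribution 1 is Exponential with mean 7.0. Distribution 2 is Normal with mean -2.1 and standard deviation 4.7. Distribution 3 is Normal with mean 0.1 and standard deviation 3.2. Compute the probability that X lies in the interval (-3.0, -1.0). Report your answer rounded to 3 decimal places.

0.123

Conditional on each component, P(-3.0 < X < -1.0): 1: 0; 2: 0.168453; 3: 0.199182.
By total probability, P(-3.0 < X < -1.0) = 0.31·0 + 0.46·0.168453 + 0.23·0.199182 = 0.1233.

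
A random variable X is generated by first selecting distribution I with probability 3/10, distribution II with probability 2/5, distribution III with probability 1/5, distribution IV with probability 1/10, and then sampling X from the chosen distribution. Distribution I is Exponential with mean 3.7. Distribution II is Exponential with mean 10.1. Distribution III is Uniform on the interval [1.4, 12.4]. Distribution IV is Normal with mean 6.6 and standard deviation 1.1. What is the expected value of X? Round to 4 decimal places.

7.1900

Component means — I: 3.7; II: 10.1; III: 6.9; IV: 6.6.
E[X] = 0.3·3.7 + 0.4·10.1 + 0.2·6.9 + 0.1·6.6 = 7.19.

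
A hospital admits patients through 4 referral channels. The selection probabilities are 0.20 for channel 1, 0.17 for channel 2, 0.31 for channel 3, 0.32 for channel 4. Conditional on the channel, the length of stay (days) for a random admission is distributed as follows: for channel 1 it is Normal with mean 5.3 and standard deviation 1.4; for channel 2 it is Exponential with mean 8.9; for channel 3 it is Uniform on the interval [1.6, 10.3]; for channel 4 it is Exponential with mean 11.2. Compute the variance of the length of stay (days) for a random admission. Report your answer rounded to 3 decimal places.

62.129

Per component, 1: μ=5.3, E[X²]=30.05; 2: μ=8.9, E[X²]=158.42; 3: μ=5.95, E[X²]=41.71; 4: μ=11.2, E[X²]=250.88.
E[X] = 0.2·5.3 + 0.17·8.9 + 0.31·5.95 + 0.32·11.2 = 8.0015.
E[X²] = 0.2·30.05 + 0.17·158.42 + 0.31·41.71 + 0.32·250.88 = 126.153.
Var(X) = E[X²] − (E[X])² = 126.153 − 64.024 = 62.1291.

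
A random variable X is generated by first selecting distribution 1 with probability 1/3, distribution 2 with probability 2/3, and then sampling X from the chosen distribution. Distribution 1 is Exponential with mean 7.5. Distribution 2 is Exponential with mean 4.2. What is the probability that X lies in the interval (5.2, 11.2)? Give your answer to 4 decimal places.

0.2387

Conditional on each component, P(5.2 < X < 11.2): 1: 0.275284; 2: 0.220453.
By total probability, P(5.2 < X < 11.2) = 0.333333·0.275284 + 0.666667·0.220453 = 0.23873.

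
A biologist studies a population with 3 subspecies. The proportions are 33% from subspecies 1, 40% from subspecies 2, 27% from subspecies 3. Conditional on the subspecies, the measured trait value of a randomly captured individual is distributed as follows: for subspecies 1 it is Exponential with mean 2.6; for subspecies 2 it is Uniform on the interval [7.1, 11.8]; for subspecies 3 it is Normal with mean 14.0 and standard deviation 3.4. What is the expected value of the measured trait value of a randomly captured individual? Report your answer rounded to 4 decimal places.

8.4180

Component means — 1: 2.6; 2: 9.45; 3: 14.
E[X] = 0.33·2.6 + 0.4·9.45 + 0.27·14 = 8.418.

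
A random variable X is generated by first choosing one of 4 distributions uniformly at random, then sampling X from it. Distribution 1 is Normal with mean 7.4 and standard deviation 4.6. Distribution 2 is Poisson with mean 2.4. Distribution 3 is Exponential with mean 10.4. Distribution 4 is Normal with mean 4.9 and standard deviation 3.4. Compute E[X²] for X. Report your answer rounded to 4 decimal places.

For each component E[X²] = Var + (mean)², giving 1: 75.92; 2: 8.16; 3: 216.32; 4: 35.57.
Overall E[X²] = 0.25·75.92 + 0.25·8.16 + 0.25·216.32 + 0.25·35.57 = 83.9925.

83.9925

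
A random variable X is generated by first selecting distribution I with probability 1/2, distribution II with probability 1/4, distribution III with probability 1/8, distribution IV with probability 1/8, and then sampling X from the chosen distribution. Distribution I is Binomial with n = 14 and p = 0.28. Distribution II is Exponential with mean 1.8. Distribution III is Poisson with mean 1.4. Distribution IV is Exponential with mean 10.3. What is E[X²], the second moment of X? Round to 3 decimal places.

37.657

For each component E[X²] = Var + (mean)², giving I: 18.1888; II: 6.48; III: 3.36; IV: 212.18.
Overall E[X²] = 0.5·18.1888 + 0.25·6.48 + 0.125·3.36 + 0.125·212.18 = 37.6569.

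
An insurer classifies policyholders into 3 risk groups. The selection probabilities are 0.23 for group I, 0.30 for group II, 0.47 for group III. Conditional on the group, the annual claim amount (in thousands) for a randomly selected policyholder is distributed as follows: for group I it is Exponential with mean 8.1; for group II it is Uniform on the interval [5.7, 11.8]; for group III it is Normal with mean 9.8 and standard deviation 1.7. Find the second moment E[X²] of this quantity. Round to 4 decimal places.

For each component E[X²] = Var + (mean)², giving I: 131.22; II: 79.6633; III: 98.93.
Overall E[X²] = 0.23·131.22 + 0.3·79.6633 + 0.47·98.93 = 100.577.

100.5767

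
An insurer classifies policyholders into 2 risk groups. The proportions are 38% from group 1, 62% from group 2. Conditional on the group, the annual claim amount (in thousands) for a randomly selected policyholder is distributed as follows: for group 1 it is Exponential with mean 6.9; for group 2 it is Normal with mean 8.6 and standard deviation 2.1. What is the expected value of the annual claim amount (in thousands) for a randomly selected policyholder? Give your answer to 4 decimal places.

7.9540

Component means — 1: 6.9; 2: 8.6.
E[X] = 0.38·6.9 + 0.62·8.6 = 7.954.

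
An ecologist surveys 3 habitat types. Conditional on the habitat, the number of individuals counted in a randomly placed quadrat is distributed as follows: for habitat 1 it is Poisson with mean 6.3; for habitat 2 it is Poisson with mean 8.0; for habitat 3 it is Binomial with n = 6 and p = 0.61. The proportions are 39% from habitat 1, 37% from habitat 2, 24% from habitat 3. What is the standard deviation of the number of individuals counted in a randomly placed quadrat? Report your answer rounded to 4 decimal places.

2.9157

Per component, 1: μ=6.3, E[X²]=45.99; 2: μ=8, E[X²]=72; 3: μ=3.66, E[X²]=14.823.
E[X] = 0.39·6.3 + 0.37·8 + 0.24·3.66 = 6.2954.
E[X²] = 0.39·45.99 + 0.37·72 + 0.24·14.823 = 48.1336.
Var(X) = E[X²] − (E[X])² = 48.1336 − 39.6321 = 8.50156.
SD(X) = √8.50156 = 2.91574.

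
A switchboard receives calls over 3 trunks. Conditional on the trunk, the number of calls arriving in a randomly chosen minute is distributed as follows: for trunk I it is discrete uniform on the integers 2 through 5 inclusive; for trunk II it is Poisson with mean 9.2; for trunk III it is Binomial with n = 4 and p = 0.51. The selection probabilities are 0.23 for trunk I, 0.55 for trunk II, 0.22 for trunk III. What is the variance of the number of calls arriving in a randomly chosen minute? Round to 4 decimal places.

Per component, I: μ=3.5, E[X²]=13.5; II: μ=9.2, E[X²]=93.84; III: μ=2.04, E[X²]=5.1612.
E[X] = 0.23·3.5 + 0.55·9.2 + 0.22·2.04 = 6.3138.
E[X²] = 0.23·13.5 + 0.55·93.84 + 0.22·5.1612 = 55.8525.
Var(X) = E[X²] − (E[X])² = 55.8525 − 39.8641 = 15.9884.

15.9884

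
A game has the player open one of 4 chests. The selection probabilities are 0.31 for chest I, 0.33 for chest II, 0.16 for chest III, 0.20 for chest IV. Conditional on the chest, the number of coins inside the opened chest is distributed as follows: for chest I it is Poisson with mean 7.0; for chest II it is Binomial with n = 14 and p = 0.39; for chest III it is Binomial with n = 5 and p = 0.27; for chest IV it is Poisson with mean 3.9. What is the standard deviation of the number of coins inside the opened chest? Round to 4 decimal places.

2.8088

Per component, I: μ=7, E[X²]=56; II: μ=5.46, E[X²]=33.1422; III: μ=1.35, E[X²]=2.808; IV: μ=3.9, E[X²]=19.11.
E[X] = 0.31·7 + 0.33·5.46 + 0.16·1.35 + 0.2·3.9 = 4.9678.
E[X²] = 0.31·56 + 0.33·33.1422 + 0.16·2.808 + 0.2·19.11 = 32.5682.
Var(X) = E[X²] − (E[X])² = 32.5682 − 24.679 = 7.88917.
SD(X) = √7.88917 = 2.80877.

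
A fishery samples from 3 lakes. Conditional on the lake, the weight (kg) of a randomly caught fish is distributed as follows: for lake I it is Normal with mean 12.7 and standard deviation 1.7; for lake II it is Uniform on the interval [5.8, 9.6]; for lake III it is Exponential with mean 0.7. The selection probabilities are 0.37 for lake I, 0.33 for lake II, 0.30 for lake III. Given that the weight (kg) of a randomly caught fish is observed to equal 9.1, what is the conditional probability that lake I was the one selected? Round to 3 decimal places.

Likelihoods f(9.1 | ·): I: 0.0249276; II: 0.263158; III: 3.22904e-06.
Posterior ∝ prior × likelihood. Numerator for I: 0.37·0.0249276 = 0.0092232.
Normalizing constant: 0.37·0.0249276 + 0.33·0.263158 + 0.3·3.22904e-06 = 0.0960663.
P(I | observation) = 0.0092232 / 0.0960663 = 0.0960087.

0.096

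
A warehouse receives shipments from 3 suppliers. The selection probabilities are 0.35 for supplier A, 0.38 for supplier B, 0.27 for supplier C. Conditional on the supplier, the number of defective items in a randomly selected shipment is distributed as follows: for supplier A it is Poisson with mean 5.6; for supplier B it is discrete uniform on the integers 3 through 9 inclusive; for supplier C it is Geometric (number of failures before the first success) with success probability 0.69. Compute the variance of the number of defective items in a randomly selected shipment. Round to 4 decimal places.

9.3453

Per component, A: μ=5.6, E[X²]=36.96; B: μ=6, E[X²]=40; C: μ=0.449275, E[X²]=0.852972.
E[X] = 0.35·5.6 + 0.38·6 + 0.27·0.449275 = 4.3613.
E[X²] = 0.35·36.96 + 0.38·40 + 0.27·0.852972 = 28.3663.
Var(X) = E[X²] − (E[X])² = 28.3663 − 19.021 = 9.34533.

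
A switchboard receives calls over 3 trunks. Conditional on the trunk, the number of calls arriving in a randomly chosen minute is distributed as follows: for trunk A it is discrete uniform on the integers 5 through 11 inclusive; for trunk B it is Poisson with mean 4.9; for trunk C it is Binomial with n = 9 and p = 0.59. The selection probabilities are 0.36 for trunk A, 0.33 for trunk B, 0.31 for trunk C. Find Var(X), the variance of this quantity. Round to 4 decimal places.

5.6983

Per component, A: μ=8, E[X²]=68; B: μ=4.9, E[X²]=28.91; C: μ=5.31, E[X²]=30.3732.
E[X] = 0.36·8 + 0.33·4.9 + 0.31·5.31 = 6.1431.
E[X²] = 0.36·68 + 0.33·28.91 + 0.31·30.3732 = 43.436.
Var(X) = E[X²] − (E[X])² = 43.436 − 37.7377 = 5.69831.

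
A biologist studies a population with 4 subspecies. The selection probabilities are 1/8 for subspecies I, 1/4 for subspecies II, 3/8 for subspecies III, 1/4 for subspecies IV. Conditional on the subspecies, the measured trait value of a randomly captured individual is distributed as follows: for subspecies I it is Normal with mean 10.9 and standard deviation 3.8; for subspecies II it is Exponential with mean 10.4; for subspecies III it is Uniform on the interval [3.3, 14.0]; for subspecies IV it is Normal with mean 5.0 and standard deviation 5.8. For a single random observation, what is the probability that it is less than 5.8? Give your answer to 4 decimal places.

0.3444

Conditional on each subspecies, P(X < 5.8): I: 0.0897809; II: 0.427471; III: 0.233645; IV: 0.554853.
By total probability, P(X < 5.8) = 0.125·0.0897809 + 0.25·0.427471 + 0.375·0.233645 + 0.25·0.554853 = 0.34442.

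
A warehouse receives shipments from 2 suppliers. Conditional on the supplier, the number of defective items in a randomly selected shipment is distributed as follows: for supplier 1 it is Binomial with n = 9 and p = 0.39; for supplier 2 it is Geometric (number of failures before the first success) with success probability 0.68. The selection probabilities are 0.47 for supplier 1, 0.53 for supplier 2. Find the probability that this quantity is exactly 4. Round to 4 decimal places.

Conditional on each supplier, P(X = 4): 1: 0.246194; 2: 0.00713032.
By total probability, P(X = 4) = 0.47·0.246194 + 0.53·0.00713032 = 0.11949.

0.1195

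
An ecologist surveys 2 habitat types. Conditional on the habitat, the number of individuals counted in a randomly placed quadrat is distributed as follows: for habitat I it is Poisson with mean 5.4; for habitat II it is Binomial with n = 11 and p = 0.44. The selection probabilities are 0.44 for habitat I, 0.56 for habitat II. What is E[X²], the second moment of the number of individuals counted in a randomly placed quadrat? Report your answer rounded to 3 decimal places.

29.843

For each component E[X²] = Var + (mean)², giving I: 34.56; II: 26.136.
Overall E[X²] = 0.44·34.56 + 0.56·26.136 = 29.8426.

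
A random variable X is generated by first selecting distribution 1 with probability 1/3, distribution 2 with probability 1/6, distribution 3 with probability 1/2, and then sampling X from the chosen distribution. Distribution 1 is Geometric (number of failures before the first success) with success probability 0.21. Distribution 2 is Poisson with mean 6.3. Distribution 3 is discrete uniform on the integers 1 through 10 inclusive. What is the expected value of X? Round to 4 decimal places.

5.0540

Component means — 1: 3.7619; 2: 6.3; 3: 5.5.
E[X] = 0.333333·3.7619 + 0.166667·6.3 + 0.5·5.5 = 5.05397.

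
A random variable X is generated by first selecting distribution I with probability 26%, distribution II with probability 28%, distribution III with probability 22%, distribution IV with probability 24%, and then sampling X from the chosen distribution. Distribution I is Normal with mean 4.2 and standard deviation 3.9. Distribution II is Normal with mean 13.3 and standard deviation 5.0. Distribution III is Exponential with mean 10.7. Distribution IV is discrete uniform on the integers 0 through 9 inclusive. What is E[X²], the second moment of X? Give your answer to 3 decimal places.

For each component E[X²] = Var + (mean)², giving I: 32.85; II: 201.89; III: 228.98; IV: 28.5.
Overall E[X²] = 0.26·32.85 + 0.28·201.89 + 0.22·228.98 + 0.24·28.5 = 122.286.

122.286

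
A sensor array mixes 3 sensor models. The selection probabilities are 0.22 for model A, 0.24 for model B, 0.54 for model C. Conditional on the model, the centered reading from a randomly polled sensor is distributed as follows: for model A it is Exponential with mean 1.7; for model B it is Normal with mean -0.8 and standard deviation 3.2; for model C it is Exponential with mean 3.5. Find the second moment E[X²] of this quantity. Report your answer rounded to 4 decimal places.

17.1128

For each component E[X²] = Var + (mean)², giving A: 5.78; B: 10.88; C: 24.5.
Overall E[X²] = 0.22·5.78 + 0.24·10.88 + 0.54·24.5 = 17.1128.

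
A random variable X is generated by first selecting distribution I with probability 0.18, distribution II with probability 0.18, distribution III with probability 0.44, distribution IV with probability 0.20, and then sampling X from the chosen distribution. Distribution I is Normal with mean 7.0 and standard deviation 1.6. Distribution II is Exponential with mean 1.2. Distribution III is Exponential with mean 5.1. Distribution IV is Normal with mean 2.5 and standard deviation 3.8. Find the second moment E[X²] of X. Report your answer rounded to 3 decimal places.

36.826

For each component E[X²] = Var + (mean)², giving I: 51.56; II: 2.88; III: 52.02; IV: 20.69.
Overall E[X²] = 0.18·51.56 + 0.18·2.88 + 0.44·52.02 + 0.2·20.69 = 36.826.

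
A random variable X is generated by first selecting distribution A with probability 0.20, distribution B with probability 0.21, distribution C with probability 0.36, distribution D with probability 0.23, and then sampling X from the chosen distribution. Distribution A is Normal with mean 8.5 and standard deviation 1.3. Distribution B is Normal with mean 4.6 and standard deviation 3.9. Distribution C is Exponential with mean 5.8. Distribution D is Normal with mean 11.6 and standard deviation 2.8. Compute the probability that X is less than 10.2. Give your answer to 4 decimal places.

Conditional on each component, P(X < 10.2): A: 0.904511; B: 0.924484; C: 0.827718; D: 0.308538.
By total probability, P(X < 10.2) = 0.2·0.904511 + 0.21·0.924484 + 0.36·0.827718 + 0.23·0.308538 = 0.743986.

0.7440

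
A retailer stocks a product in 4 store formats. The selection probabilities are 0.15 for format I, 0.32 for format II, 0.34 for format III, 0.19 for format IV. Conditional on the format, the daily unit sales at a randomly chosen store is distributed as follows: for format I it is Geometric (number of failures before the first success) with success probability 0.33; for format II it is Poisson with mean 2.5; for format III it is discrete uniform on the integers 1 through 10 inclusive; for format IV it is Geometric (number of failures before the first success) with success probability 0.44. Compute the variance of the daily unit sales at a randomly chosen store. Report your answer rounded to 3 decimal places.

7.944

Per component, I: μ=2.0303, E[X²]=10.2746; II: μ=2.5, E[X²]=8.75; III: μ=5.5, E[X²]=38.5; IV: μ=1.27273, E[X²]=4.5124.
E[X] = 0.15·2.0303 + 0.32·2.5 + 0.34·5.5 + 0.19·1.27273 = 3.21636.
E[X²] = 0.15·10.2746 + 0.32·8.75 + 0.34·38.5 + 0.19·4.5124 = 18.2885.
Var(X) = E[X²] − (E[X])² = 18.2885 − 10.345 = 7.94354.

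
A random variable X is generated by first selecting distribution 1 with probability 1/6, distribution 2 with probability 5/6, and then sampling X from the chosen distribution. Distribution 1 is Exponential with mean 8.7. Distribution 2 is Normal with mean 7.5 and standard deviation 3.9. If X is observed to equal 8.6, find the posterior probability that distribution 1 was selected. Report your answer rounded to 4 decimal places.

0.0801

Likelihoods f(8.6 | ·): 1: 0.0427738; 2: 0.0983039.
Posterior ∝ prior × likelihood. Numerator for 1: 0.166667·0.0427738 = 0.00712897.
Normalizing constant: 0.166667·0.0427738 + 0.833333·0.0983039 = 0.0890489.
P(1 | observation) = 0.00712897 / 0.0890489 = 0.0800568.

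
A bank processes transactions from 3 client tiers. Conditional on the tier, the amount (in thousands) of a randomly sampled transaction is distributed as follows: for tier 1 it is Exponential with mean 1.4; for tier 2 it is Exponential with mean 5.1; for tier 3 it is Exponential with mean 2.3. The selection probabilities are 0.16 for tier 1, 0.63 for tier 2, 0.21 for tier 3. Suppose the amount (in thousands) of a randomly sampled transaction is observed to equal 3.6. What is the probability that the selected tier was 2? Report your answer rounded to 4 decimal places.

0.6867

Likelihoods f(3.6 | ·): 1: 0.0545902; 2: 0.0967986; 3: 0.0908881.
Posterior ∝ prior × likelihood. Numerator for 2: 0.63·0.0967986 = 0.0609831.
Normalizing constant: 0.16·0.0545902 + 0.63·0.0967986 + 0.21·0.0908881 = 0.088804.
P(2 | observation) = 0.0609831 / 0.088804 = 0.686716.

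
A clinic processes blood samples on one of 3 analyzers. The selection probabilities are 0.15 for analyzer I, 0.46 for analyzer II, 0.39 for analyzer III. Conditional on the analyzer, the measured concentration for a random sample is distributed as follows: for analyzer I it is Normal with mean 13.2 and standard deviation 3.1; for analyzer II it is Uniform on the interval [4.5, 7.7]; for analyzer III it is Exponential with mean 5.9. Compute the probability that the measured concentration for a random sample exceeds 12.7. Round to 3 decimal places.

0.130

Conditional on each analyzer, P(X > 12.7): I: 0.564068; II: 0; III: 0.116188.
By total probability, P(X > 12.7) = 0.15·0.564068 + 0.46·0 + 0.39·0.116188 = 0.129924.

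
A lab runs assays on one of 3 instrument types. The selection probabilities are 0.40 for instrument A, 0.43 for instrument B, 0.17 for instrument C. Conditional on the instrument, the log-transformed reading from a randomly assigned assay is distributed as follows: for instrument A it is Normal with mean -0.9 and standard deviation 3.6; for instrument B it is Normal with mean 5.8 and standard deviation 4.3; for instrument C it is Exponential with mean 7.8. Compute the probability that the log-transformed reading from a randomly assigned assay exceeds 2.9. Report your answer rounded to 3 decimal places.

Conditional on each instrument, P(X > 2.9): A: 0.145586; B: 0.749977; C: 0.689496.
By total probability, P(X > 2.9) = 0.4·0.145586 + 0.43·0.749977 + 0.17·0.689496 = 0.497939.

0.498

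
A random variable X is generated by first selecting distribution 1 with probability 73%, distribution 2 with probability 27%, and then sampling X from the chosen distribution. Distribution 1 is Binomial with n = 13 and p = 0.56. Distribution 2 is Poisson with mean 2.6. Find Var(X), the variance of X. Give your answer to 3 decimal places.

7.357

Per component, 1: μ=7.28, E[X²]=56.2016; 2: μ=2.6, E[X²]=9.36.
E[X] = 0.73·7.28 + 0.27·2.6 = 6.0164.
E[X²] = 0.73·56.2016 + 0.27·9.36 = 43.5544.
Var(X) = E[X²] − (E[X])² = 43.5544 − 36.1971 = 7.3573.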